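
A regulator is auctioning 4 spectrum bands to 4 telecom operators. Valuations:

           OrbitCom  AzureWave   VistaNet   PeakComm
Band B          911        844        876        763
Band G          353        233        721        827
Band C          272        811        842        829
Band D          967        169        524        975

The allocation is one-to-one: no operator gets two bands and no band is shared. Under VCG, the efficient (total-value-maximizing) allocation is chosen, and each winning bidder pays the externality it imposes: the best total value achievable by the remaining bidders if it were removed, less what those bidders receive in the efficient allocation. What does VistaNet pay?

Efficient allocation: OrbitCom→Band D ($967M), AzureWave→Band C ($811M), VistaNet→Band B ($876M), PeakComm→Band G ($827M); total welfare W = $3481M.
VistaNet receives Band B at value $876M, so the others get W − 876 = $2605M.
Without VistaNet: best allocation of the remaining 3 bidders over all 4 bands is OrbitCom→Band B ($911M), AzureWave→Band C ($811M), PeakComm→Band D ($975M), total $2697M.
VCG payment = (others' best without VistaNet) − (others' welfare with VistaNet) = 2697 − 2605 = $92M.

VistaNet pays $92M.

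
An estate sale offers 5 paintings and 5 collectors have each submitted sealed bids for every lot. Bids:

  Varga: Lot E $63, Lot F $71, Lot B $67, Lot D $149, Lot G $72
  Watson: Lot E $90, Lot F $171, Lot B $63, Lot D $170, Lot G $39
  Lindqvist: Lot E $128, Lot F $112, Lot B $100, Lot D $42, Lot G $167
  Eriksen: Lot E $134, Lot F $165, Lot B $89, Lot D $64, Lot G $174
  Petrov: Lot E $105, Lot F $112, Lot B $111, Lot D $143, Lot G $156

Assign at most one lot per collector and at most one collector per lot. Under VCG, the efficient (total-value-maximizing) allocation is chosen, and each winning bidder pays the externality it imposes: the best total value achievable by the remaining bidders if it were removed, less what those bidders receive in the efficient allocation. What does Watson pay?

Watson pays $36.

Efficient allocation: Varga→Lot D ($149), Watson→Lot F ($171), Lindqvist→Lot E ($128), Eriksen→Lot G ($174), Petrov→Lot B ($111); total welfare W = $733.
Watson receives Lot F at value $171, so the others get W − 171 = $562.
Without Watson: best allocation of the remaining 4 bidders over all 5 lots is Varga→Lot D ($149), Lindqvist→Lot E ($128), Eriksen→Lot F ($165), Petrov→Lot G ($156), total $598.
VCG payment = (others' best without Watson) − (others' welfare with Watson) = 598 − 562 = $36.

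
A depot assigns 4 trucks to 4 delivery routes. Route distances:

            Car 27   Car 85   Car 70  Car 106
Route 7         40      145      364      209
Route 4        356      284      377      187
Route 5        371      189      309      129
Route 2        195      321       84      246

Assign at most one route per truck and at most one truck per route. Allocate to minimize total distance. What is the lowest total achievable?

Min total: 500 km

This is a one-to-one assignment (minimum-cost bipartite matching).
Optimal: Car 27→Route 7 (40 km), Car 85→Route 5 (189 km), Car 70→Route 2 (84 km), Car 106→Route 4 (187 km) — total 40+189+84+187 = 500 km.
Min-entry greedy (repeatedly take the single cheapest remaining cell) gives 537 km, worse by 37.
Next-best assignment: Car 27→Route 7, Car 85→Route 4, Car 70→Route 2, Car 106→Route 5 = 537 km.
Swapping Car 70↔Car 27 (Car 70→Route 7 364 km, Car 27→Route 2 195 km) adds 435.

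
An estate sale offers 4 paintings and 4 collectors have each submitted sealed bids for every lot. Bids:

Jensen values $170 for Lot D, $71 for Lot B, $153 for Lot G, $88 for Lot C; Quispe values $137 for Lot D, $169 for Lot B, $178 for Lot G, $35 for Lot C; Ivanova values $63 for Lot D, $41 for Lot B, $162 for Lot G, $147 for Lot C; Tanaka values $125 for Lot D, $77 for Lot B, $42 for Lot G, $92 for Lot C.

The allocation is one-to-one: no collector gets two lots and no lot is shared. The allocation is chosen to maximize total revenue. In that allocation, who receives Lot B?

Quispe receives Lot B.

Optimal: Jensen→Lot G ($153), Quispe→Lot B ($169), Ivanova→Lot C ($147), Tanaka→Lot D ($125) — total 153+169+147+125 = $594.
Max-entry greedy (repeatedly take the single best remaining cell) gives $572, worse by 22.
Quispe's own top lot is Lot G ($178), but forcing Quispe→Lot G and reassigning the rest optimally gives only $572 — worse by 22.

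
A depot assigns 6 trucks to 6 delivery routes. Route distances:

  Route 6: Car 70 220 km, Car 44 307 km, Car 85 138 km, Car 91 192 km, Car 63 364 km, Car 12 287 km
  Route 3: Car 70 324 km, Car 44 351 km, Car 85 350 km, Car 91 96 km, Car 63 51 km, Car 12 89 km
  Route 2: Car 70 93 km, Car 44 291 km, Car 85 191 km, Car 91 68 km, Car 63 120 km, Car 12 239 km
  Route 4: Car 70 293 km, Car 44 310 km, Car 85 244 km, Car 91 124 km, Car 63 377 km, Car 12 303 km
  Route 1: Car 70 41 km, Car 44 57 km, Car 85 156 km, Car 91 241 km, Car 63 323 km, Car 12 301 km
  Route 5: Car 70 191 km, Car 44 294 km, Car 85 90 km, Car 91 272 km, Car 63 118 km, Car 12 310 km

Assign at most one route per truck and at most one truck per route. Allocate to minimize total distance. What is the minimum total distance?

Minimum total: 619 km

Optimal: Car 70→Route 2 (93 km), Car 44→Route 1 (57 km), Car 85→Route 6 (138 km), Car 91→Route 4 (124 km), Car 63→Route 5 (118 km), Car 12→Route 3 (89 km) — total 93+57+138+124+118+89 = 619 km.
Column-greedy (each route in turn goes to its cheapest remaining truck) gives 917 km, worse by 298.
Checked against all permutations: 619 km is optimal.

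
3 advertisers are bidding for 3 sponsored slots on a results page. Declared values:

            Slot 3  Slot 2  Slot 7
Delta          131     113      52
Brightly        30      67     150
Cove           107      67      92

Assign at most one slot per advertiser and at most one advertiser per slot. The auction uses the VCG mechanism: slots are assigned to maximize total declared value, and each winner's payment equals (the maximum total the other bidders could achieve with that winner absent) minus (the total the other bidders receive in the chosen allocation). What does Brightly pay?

Efficient allocation: Delta→Slot 2 ($113), Brightly→Slot 7 ($150), Cove→Slot 3 ($107); total welfare W = $370.
Brightly receives Slot 7 at value $150, so the others get W − 150 = $220.
Without Brightly: best allocation of the remaining 2 bidders over all 3 slots is Delta→Slot 3 ($131), Cove→Slot 7 ($92), total $223.
VCG payment = (others' best without Brightly) − (others' welfare with Brightly) = 223 − 220 = $3.

Brightly pays $3.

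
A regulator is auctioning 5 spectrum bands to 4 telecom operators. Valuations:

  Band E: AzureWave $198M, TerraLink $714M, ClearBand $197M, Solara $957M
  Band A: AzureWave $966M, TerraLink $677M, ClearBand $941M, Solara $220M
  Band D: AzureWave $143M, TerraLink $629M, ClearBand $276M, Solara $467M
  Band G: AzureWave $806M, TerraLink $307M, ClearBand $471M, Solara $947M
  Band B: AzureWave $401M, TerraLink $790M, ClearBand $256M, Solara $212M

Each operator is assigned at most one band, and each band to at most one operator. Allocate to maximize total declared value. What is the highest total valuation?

Max total: $3494M

Optimal: AzureWave→Band G ($806M), TerraLink→Band B ($790M), ClearBand→Band A ($941M), Solara→Band E ($957M) — total 806+790+941+957 = $3494M.
Row-greedy (each operator in turn takes its best remaining band) gives $3184M, worse by 310.
Swapping Solara↔ClearBand (Solara→Band A $220M, ClearBand→Band E $197M) loses 1481.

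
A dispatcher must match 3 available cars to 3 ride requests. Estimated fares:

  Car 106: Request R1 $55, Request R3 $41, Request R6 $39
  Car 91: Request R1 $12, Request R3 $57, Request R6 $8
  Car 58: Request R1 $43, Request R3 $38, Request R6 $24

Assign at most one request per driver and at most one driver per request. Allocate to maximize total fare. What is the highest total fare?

Max total: $139

Optimal: Car 106→Request R6 ($39), Car 91→Request R3 ($57), Car 58→Request R1 ($43) — total 39+57+43 = $139.
Max-entry greedy (repeatedly take the single best remaining cell) gives $136, worse by 3.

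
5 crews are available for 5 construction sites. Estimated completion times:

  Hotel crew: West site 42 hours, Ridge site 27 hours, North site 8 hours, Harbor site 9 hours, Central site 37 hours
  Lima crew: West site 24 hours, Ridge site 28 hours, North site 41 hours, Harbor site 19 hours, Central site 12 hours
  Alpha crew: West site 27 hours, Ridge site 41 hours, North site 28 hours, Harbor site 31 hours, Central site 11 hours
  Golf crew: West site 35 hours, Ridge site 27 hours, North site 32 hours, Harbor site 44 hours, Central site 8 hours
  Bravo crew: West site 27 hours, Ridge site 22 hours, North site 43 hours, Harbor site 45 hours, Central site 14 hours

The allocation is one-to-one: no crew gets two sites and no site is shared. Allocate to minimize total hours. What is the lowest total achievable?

Optimal: Hotel crew→North site (8 hours), Lima crew→Harbor site (19 hours), Alpha crew→West site (27 hours), Golf crew→Central site (8 hours), Bravo crew→Ridge site (22 hours) — total 8+19+27+8+22 = 84 hours.
Row-greedy (each crew in turn takes its cheapest remaining site) gives 119 hours, worse by 35.
Next-best assignment: Hotel crew→Harbor site, Lima crew→West site, Alpha crew→North site, Golf crew→Central site, Bravo crew→Ridge site = 91 hours.

Min total: 84 hours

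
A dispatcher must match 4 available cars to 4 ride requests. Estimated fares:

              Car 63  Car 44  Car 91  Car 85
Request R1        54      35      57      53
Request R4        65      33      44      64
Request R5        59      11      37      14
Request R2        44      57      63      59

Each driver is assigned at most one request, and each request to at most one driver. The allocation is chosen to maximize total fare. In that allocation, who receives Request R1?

Car 91 receives Request R1.

Optimal: Car 63→Request R5 ($59), Car 44→Request R2 ($57), Car 91→Request R1 ($57), Car 85→Request R4 ($64) — total 59+57+57+64 = $237.
Column-greedy (each request in turn goes to its best remaining driver) gives $193, worse by 44.
Car 91's own top request is Request R2 ($63), but forcing Car 91→Request R2 and reassigning the rest optimally gives only $221 — worse by 16.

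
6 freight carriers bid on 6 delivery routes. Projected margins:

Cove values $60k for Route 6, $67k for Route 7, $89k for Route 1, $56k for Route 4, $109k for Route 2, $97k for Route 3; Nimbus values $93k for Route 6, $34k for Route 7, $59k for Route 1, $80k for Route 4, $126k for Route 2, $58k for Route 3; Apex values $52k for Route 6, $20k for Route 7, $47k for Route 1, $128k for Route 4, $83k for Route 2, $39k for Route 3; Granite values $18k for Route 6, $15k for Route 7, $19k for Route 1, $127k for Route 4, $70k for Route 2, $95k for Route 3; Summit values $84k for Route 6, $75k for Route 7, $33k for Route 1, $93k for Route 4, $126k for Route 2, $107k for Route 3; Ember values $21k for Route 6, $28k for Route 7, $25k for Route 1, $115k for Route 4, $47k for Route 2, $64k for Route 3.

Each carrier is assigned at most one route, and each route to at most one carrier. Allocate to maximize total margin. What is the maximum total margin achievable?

Optimal: Cove→Route 1 ($89k), Nimbus→Route 6 ($93k), Apex→Route 4 ($128k), Granite→Route 3 ($95k), Summit→Route 2 ($126k), Ember→Route 7 ($28k) — total 89+93+128+95+126+28 = $559k.
Max-entry greedy (repeatedly take the single best remaining cell) gives $496k, worse by 63.

Maximum total: $559k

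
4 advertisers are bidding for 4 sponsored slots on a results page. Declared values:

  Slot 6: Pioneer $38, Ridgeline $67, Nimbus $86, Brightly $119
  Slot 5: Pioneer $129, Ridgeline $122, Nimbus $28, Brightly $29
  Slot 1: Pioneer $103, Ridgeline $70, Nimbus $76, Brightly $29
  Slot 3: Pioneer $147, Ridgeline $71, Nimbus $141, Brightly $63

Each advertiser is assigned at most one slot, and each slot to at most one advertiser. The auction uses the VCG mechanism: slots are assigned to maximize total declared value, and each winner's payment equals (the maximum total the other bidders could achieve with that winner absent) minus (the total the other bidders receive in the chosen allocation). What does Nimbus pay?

Efficient allocation: Pioneer→Slot 1 ($103), Ridgeline→Slot 5 ($122), Nimbus→Slot 3 ($141), Brightly→Slot 6 ($119); total welfare W = $485.
Nimbus receives Slot 3 at value $141, so the others get W − 141 = $344.
Without Nimbus: best allocation of the remaining 3 bidders over all 4 slots is Pioneer→Slot 3 ($147), Ridgeline→Slot 5 ($122), Brightly→Slot 6 ($119), total $388.
VCG payment = (others' best without Nimbus) − (others' welfare with Nimbus) = 388 − 344 = $44.

Nimbus pays $44.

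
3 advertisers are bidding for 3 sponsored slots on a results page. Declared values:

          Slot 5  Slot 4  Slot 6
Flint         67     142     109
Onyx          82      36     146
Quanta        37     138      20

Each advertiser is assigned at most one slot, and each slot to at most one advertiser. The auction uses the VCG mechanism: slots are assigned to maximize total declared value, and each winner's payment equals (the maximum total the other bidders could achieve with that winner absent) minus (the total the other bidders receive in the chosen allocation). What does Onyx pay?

Onyx pays $42.

Efficient allocation: Flint→Slot 5 ($67), Onyx→Slot 6 ($146), Quanta→Slot 4 ($138); total welfare W = $351.
Onyx receives Slot 6 at value $146, so the others get W − 146 = $205.
Without Onyx: best allocation of the remaining 2 bidders over all 3 slots is Flint→Slot 6 ($109), Quanta→Slot 4 ($138), total $247.
VCG payment = (others' best without Onyx) − (others' welfare with Onyx) = 247 − 205 = $42.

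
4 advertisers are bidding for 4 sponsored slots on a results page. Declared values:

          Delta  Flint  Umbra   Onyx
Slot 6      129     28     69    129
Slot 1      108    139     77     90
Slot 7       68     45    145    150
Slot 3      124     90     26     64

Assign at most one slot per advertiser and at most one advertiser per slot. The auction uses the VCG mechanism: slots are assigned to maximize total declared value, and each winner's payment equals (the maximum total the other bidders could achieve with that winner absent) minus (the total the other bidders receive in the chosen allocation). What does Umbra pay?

Efficient allocation: Delta→Slot 3 ($124), Flint→Slot 1 ($139), Umbra→Slot 7 ($145), Onyx→Slot 6 ($129); total welfare W = $537.
Umbra receives Slot 7 at value $145, so the others get W − 145 = $392.
Without Umbra: best allocation of the remaining 3 bidders over all 4 slots is Delta→Slot 6 ($129), Flint→Slot 1 ($139), Onyx→Slot 7 ($150), total $418.
VCG payment = (others' best without Umbra) − (others' welfare with Umbra) = 418 − 392 = $26.

Umbra pays $26.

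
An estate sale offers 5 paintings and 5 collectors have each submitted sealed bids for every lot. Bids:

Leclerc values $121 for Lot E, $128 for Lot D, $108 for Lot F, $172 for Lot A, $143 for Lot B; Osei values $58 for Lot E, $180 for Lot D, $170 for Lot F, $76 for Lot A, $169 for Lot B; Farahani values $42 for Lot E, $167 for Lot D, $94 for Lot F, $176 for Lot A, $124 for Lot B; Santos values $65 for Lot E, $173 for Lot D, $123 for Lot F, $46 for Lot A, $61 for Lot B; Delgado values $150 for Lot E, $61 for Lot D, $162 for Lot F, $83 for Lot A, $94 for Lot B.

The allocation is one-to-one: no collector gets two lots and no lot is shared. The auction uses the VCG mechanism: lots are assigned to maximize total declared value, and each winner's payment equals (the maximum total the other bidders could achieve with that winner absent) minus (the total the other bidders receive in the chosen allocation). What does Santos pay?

Santos pays $31.

Efficient allocation: Leclerc→Lot B ($143), Osei→Lot F ($170), Farahani→Lot A ($176), Santos→Lot D ($173), Delgado→Lot E ($150); total welfare W = $812.
Santos receives Lot D at value $173, so the others get W − 173 = $639.
Without Santos: best allocation of the remaining 4 bidders over all 5 lots is Leclerc→Lot A ($172), Osei→Lot B ($169), Farahani→Lot D ($167), Delgado→Lot F ($162), total $670.
VCG payment = (others' best without Santos) − (others' welfare with Santos) = 670 − 639 = $31.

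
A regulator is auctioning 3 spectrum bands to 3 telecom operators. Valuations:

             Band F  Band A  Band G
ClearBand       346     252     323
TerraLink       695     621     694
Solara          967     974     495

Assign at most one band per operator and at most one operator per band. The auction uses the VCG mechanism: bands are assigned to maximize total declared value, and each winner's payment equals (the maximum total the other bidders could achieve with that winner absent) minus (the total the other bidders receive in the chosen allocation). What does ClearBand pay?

ClearBand pays $1M.

Efficient allocation: ClearBand→Band F ($346M), TerraLink→Band G ($694M), Solara→Band A ($974M); total welfare W = $2014M.
ClearBand receives Band F at value $346M, so the others get W − 346 = $1668M.
Without ClearBand: best allocation of the remaining 2 bidders over all 3 bands is TerraLink→Band F ($695M), Solara→Band A ($974M), total $1669M.
VCG payment = (others' best without ClearBand) − (others' welfare with ClearBand) = 1669 − 1668 = $1M.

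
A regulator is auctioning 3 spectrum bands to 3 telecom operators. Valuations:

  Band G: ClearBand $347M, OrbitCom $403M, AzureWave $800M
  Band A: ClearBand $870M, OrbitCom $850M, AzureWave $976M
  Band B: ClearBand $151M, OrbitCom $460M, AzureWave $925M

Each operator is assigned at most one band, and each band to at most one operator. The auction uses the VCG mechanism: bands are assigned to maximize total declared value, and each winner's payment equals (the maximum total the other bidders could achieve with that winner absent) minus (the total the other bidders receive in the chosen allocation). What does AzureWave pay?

AzureWave pays $57M.

Efficient allocation: ClearBand→Band A ($870M), OrbitCom→Band G ($403M), AzureWave→Band B ($925M); total welfare W = $2198M.
AzureWave receives Band B at value $925M, so the others get W − 925 = $1273M.
Without AzureWave: best allocation of the remaining 2 bidders over all 3 bands is ClearBand→Band A ($870M), OrbitCom→Band B ($460M), total $1330M.
VCG payment = (others' best without AzureWave) − (others' welfare with AzureWave) = 1330 − 1273 = $57M.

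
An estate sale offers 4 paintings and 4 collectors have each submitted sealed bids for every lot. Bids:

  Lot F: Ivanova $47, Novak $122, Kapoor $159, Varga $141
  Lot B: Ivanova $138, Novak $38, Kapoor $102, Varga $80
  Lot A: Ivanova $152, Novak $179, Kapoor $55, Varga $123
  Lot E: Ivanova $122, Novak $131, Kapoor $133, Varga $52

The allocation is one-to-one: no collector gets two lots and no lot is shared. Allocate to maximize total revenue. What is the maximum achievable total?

Maximum total: $591

Optimal: Ivanova→Lot B ($138), Novak→Lot A ($179), Kapoor→Lot E ($133), Varga→Lot F ($141) — total 138+179+133+141 = $591.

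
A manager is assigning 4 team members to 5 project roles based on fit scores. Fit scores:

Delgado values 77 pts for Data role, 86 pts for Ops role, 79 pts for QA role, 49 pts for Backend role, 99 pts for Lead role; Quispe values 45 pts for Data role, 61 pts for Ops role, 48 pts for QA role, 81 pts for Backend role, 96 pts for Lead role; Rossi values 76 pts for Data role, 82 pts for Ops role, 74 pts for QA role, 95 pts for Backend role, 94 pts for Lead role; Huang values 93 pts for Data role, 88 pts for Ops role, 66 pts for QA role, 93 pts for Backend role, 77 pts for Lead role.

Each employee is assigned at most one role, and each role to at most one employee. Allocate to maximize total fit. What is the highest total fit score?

Treat this as an assignment problem: match each employee to one role.
Optimal: Delgado→Ops role (86 pts), Quispe→Lead role (96 pts), Rossi→Backend role (95 pts), Huang→Data role (93 pts) — total 86+96+95+93 = 370 pts.
Max-entry greedy (repeatedly take the single best remaining cell) gives 348 pts, worse by 22.

Max total: 370 pts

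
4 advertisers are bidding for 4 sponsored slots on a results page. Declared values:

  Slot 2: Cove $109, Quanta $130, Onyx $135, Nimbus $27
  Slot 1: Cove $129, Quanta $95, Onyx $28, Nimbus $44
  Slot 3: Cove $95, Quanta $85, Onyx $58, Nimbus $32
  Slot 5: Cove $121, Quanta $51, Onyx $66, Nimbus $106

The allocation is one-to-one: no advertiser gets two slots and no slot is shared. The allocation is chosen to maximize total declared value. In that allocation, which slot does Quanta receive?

Quanta receives Slot 3.

Optimal: Cove→Slot 1 ($129), Quanta→Slot 3 ($85), Onyx→Slot 2 ($135), Nimbus→Slot 5 ($106) — total 129+85+135+106 = $455.
Row-greedy (each advertiser in turn takes its best remaining slot) gives $357, worse by 98.
Next-best assignment: Cove→Slot 3, Quanta→Slot 1, Onyx→Slot 2, Nimbus→Slot 5 = $431.
Checked against all permutations: $455 is optimal.
Quanta's own top slot is Slot 2 ($130), but forcing Quanta→Slot 2 and reassigning the rest optimally gives only $423 — worse by 32.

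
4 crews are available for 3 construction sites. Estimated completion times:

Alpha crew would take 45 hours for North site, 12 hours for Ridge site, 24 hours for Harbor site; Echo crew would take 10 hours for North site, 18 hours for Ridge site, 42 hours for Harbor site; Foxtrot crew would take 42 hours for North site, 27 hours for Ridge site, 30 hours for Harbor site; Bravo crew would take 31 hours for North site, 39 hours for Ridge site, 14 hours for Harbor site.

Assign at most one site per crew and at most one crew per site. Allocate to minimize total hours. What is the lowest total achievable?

Minimum total: 36 hours

This is the linear assignment problem.
Optimal: Echo crew→North site (10 hours), Alpha crew→Ridge site (12 hours), Bravo crew→Harbor site (14 hours) — total 10+12+14 = 36 hours.
Row-greedy (each crew in turn takes its cheapest remaining site) gives 52 hours, worse by 16.
Next-best assignment: Echo crew→North site, Foxtrot crew→Ridge site, Bravo crew→Harbor site = 51 hours.
Swapping Bravo crew↔Alpha crew (Bravo crew→Ridge site 39 hours, Alpha crew→Harbor site 24 hours) adds 37.
Every other assignment is strictly worse.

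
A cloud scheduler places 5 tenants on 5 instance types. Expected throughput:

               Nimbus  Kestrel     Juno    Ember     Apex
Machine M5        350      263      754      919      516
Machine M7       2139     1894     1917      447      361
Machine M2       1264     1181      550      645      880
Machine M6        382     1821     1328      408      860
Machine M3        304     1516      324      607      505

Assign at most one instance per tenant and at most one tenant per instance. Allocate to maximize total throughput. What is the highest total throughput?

Maximum total: 6782 ops/s

Optimal: Nimbus→Machine M7 (2139 ops/s), Kestrel→Machine M3 (1516 ops/s), Juno→Machine M6 (1328 ops/s), Ember→Machine M5 (919 ops/s), Apex→Machine M2 (880 ops/s) — total 2139+1516+1328+919+880 = 6782 ops/s.
Row-greedy (each tenant in turn takes its best remaining instance) gives 5864 ops/s, worse by 918.
Next-best assignment: Nimbus→Machine M2, Kestrel→Machine M3, Juno→Machine M7, Ember→Machine M5, Apex→Machine M6 = 6476 ops/s.
Swapping Apex↔Kestrel (Apex→Machine M3 505 ops/s, Kestrel→Machine M2 1181 ops/s) loses 710.
No other one-to-one assignment exceeds 6782 ops/s.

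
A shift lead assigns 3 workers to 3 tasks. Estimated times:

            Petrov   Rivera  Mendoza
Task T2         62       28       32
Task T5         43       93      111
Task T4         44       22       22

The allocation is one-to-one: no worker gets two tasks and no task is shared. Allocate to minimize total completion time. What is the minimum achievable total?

Minimum total: 93 min

Optimal: Petrov→Task T5 (43 min), Rivera→Task T2 (28 min), Mendoza→Task T4 (22 min) — total 43+28+22 = 93 min.
Row-greedy (each worker in turn takes its cheapest remaining task) gives 97 min, worse by 4.
Next-best assignment: Petrov→Task T5, Rivera→Task T4, Mendoza→Task T2 = 97 min.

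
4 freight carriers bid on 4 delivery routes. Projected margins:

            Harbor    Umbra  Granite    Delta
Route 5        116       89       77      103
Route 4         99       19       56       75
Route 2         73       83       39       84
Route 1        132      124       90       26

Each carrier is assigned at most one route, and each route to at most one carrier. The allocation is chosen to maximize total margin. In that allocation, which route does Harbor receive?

Harbor receives Route 4.

This is a one-to-one assignment (maximum-weight bipartite matching).
Optimal: Harbor→Route 4 ($99k), Umbra→Route 1 ($124k), Granite→Route 5 ($77k), Delta→Route 2 ($84k) — total 99+124+77+84 = $384k.
Max-entry greedy (repeatedly take the single best remaining cell) gives $374k, worse by 10.
Swapping Granite↔Umbra (Granite→Route 1 $90k, Umbra→Route 5 $89k) loses 22.
No other one-to-one assignment exceeds $384k.
Harbor's own top route is Route 1 ($132k), but forcing Harbor→Route 1 and reassigning the rest optimally gives only $374k — worse by 10.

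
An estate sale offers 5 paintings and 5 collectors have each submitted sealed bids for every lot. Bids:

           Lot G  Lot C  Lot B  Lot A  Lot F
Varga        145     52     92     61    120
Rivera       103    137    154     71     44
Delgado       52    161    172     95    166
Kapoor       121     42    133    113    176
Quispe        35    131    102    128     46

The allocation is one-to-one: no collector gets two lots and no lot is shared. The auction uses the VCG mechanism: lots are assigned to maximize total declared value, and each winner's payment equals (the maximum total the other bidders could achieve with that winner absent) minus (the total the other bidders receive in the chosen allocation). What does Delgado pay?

Delgado pays $3.

Efficient allocation: Varga→Lot G ($145), Rivera→Lot B ($154), Delgado→Lot C ($161), Kapoor→Lot F ($176), Quispe→Lot A ($128); total welfare W = $764.
Delgado receives Lot C at value $161, so the others get W − 161 = $603.
Without Delgado: best allocation of the remaining 4 bidders over all 5 lots is Varga→Lot G ($145), Rivera→Lot B ($154), Kapoor→Lot F ($176), Quispe→Lot C ($131), total $606.
VCG payment = (others' best without Delgado) − (others' welfare with Delgado) = 606 − 603 = $3.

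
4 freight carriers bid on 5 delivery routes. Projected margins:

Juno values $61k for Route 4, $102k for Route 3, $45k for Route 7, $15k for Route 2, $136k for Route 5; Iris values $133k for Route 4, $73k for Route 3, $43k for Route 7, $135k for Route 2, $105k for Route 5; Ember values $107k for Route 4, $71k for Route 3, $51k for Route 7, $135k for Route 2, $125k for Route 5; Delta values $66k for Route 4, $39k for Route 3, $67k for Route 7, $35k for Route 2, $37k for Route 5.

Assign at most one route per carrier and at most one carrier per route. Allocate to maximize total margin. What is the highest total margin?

This is a one-to-one assignment (maximum-weight bipartite matching).
Optimal: Juno→Route 5 ($136k), Iris→Route 4 ($133k), Ember→Route 2 ($135k), Delta→Route 7 ($67k) — total 136+133+135+67 = $471k.
Column-greedy (each route in turn goes to its best remaining carrier) gives $437k, worse by 34.
Every other assignment is strictly worse.

Maximum total: $471k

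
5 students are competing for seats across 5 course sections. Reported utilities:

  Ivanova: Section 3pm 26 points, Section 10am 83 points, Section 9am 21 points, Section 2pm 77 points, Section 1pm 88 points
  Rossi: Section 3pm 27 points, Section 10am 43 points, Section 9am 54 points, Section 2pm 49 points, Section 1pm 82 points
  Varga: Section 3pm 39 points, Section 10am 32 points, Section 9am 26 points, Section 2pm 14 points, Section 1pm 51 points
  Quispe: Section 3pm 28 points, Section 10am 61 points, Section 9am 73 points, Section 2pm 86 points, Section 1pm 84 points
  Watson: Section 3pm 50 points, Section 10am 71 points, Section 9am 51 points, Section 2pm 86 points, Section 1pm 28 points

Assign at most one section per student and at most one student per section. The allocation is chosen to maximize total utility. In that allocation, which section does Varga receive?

Varga receives Section 3pm.

Treat this as an assignment problem: match each student to one section.
Optimal: Ivanova→Section 10am (83 points), Rossi→Section 1pm (82 points), Varga→Section 3pm (39 points), Quispe→Section 9am (73 points), Watson→Section 2pm (86 points) — total 83+82+39+73+86 = 363 points.
Column-greedy (each section in turn goes to its best remaining student) gives 306 points, worse by 57.
Next-best assignment: Ivanova→Section 10am, Rossi→Section 9am, Varga→Section 3pm, Quispe→Section 1pm, Watson→Section 2pm = 346 points.
Checked against all permutations: 363 points is optimal.
Varga's own top section is Section 1pm (51 points), but forcing Varga→Section 1pm and reassigning the rest optimally gives only 324 points — worse by 39.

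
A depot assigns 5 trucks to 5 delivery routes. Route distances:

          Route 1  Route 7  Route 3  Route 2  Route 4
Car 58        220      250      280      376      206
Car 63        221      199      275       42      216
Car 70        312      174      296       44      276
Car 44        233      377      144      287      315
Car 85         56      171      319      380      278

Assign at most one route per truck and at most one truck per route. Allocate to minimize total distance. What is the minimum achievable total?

Treat this as an assignment problem: match each truck to one route.
Optimal: Car 58→Route 4 (206 km), Car 63→Route 2 (42 km), Car 70→Route 7 (174 km), Car 44→Route 3 (144 km), Car 85→Route 1 (56 km) — total 206+42+174+144+56 = 622 km.
Next-best assignment: Car 58→Route 4, Car 63→Route 7, Car 70→Route 2, Car 44→Route 3, Car 85→Route 1 = 649 km.

Min total: 622 km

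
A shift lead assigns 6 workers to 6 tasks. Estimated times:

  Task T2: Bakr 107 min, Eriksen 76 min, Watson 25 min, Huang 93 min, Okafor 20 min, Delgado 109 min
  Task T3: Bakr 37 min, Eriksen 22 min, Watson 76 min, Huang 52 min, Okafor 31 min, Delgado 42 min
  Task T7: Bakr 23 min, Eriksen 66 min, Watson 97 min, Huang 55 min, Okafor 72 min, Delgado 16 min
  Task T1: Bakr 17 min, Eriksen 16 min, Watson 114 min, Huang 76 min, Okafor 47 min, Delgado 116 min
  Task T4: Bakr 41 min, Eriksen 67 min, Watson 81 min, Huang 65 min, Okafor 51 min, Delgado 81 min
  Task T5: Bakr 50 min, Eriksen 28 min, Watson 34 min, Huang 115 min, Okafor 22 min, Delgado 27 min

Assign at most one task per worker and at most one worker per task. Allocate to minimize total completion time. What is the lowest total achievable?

This is a one-to-one assignment (minimum-cost bipartite matching).
Optimal: Bakr→Task T1 (17 min), Eriksen→Task T3 (22 min), Watson→Task T2 (25 min), Huang→Task T4 (65 min), Okafor→Task T5 (22 min), Delgado→Task T7 (16 min) — total 17+22+25+65+22+16 = 167 min.
Row-greedy (each worker in turn takes its cheapest remaining task) gives 222 min, worse by 55.
Next-best assignment: Bakr→Task T4, Eriksen→Task T1, Watson→Task T2, Huang→Task T3, Okafor→Task T5, Delgado→Task T7 = 172 min.
Swapping Huang↔Bakr (Huang→Task T1 76 min, Bakr→Task T4 41 min) adds 35.
Every other assignment is strictly worse.

Min total: 167 min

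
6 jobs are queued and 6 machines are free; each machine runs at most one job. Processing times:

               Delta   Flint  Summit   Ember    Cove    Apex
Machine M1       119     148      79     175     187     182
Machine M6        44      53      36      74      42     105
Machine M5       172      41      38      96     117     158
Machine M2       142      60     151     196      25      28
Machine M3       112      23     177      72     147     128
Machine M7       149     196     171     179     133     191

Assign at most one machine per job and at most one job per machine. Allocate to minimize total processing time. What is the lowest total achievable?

This is the linear assignment problem.
Optimal: Delta→Machine M6 (44 min), Flint→Machine M5 (41 min), Summit→Machine M1 (79 min), Ember→Machine M3 (72 min), Cove→Machine M7 (133 min), Apex→Machine M2 (28 min) — total 44+41+79+72+133+28 = 397 min.
Min-entry greedy (repeatedly take the single cheapest remaining cell) gives 490 min, worse by 93.
Swapping Apex↔Cove (Apex→Machine M7 191 min, Cove→Machine M2 25 min) adds 55.
Checked against all permutations: 397 min is optimal.

Min total: 397 min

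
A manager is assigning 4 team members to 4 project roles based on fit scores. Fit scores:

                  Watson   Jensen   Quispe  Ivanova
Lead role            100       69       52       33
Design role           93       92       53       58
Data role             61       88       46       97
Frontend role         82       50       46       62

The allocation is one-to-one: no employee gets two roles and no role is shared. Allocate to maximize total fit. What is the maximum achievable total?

Max total: 335 pts

Optimal: Watson→Lead role (100 pts), Jensen→Design role (92 pts), Quispe→Frontend role (46 pts), Ivanova→Data role (97 pts) — total 100+92+46+97 = 335 pts.
Next-best assignment: Watson→Frontend role, Jensen→Design role, Quispe→Lead role, Ivanova→Data role = 323 pts.
No other one-to-one assignment exceeds 335 pts.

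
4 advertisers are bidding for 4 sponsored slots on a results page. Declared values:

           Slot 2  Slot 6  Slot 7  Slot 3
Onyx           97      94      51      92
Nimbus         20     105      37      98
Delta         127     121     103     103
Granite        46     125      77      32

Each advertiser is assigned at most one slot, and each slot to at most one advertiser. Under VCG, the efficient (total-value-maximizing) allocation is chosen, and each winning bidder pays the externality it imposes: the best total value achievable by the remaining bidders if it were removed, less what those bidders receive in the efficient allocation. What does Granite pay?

Efficient allocation: Onyx→Slot 2 ($97), Nimbus→Slot 3 ($98), Delta→Slot 7 ($103), Granite→Slot 6 ($125); total welfare W = $423.
Granite receives Slot 6 at value $125, so the others get W − 125 = $298.
Without Granite: best allocation of the remaining 3 bidders over all 4 slots is Onyx→Slot 3 ($92), Nimbus→Slot 6 ($105), Delta→Slot 2 ($127), total $324.
VCG payment = (others' best without Granite) − (others' welfare with Granite) = 324 − 298 = $26.

Granite pays $26.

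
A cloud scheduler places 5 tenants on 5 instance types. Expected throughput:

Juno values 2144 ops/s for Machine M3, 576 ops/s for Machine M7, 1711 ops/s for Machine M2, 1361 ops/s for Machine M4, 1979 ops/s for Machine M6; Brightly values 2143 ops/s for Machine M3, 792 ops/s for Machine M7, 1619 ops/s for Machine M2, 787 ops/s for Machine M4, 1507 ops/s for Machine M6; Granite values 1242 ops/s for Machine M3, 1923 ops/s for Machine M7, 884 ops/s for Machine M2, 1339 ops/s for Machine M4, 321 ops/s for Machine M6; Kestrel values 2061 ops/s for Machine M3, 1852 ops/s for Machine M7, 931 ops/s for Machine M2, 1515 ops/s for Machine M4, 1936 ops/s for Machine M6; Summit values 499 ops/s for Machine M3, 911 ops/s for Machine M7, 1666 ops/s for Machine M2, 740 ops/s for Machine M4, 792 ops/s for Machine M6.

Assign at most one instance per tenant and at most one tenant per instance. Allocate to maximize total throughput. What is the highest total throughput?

Optimal: Juno→Machine M6 (1979 ops/s), Brightly→Machine M3 (2143 ops/s), Granite→Machine M7 (1923 ops/s), Kestrel→Machine M4 (1515 ops/s), Summit→Machine M2 (1666 ops/s) — total 1979+2143+1923+1515+1666 = 9226 ops/s.
Max-entry greedy (repeatedly take the single best remaining cell) gives 8456 ops/s, worse by 770.
Next-best assignment: Juno→Machine M4, Brightly→Machine M3, Granite→Machine M7, Kestrel→Machine M6, Summit→Machine M2 = 9029 ops/s.
Checked against all permutations: 9226 ops/s is optimal.

Maximum total: 9226 ops/s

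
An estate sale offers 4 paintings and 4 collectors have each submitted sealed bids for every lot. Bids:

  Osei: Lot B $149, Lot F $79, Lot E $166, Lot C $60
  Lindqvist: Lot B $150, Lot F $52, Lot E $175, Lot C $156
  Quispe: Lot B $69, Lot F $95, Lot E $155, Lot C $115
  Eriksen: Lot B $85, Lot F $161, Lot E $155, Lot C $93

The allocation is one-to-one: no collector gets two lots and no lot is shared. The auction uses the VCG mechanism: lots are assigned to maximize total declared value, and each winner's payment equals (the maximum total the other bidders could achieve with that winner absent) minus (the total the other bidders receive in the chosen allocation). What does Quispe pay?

Quispe pays $19.

Efficient allocation: Osei→Lot B ($149), Lindqvist→Lot C ($156), Quispe→Lot E ($155), Eriksen→Lot F ($161); total welfare W = $621.
Quispe receives Lot E at value $155, so the others get W − 155 = $466.
Without Quispe: best allocation of the remaining 3 bidders over all 4 lots is Osei→Lot B ($149), Lindqvist→Lot E ($175), Eriksen→Lot F ($161), total $485.
VCG payment = (others' best without Quispe) − (others' welfare with Quispe) = 485 − 466 = $19.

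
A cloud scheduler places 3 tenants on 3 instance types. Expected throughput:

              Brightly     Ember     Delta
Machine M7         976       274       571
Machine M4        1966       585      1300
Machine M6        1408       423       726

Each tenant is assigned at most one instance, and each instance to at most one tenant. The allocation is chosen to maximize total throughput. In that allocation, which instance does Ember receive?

Ember receives Machine M7.

This is a one-to-one assignment (maximum-weight bipartite matching).
Optimal: Brightly→Machine M6 (1408 ops/s), Ember→Machine M7 (274 ops/s), Delta→Machine M4 (1300 ops/s) — total 1408+274+1300 = 2982 ops/s.
Max-entry greedy (repeatedly take the single best remaining cell) gives 2966 ops/s, worse by 16.
Swapping Delta↔Brightly (Delta→Machine M6 726 ops/s, Brightly→Machine M4 1966 ops/s) loses 16.
Ember's own top instance is Machine M4 (585 ops/s), but forcing Ember→Machine M4 and reassigning the rest optimally gives only 2564 ops/s — worse by 418.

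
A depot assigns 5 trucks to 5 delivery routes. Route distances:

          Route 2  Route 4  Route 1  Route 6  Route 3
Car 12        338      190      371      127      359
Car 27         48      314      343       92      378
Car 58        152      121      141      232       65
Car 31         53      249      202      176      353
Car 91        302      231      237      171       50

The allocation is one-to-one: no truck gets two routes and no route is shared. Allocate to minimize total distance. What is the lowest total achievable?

Optimal: Car 12→Route 4 (190 km), Car 27→Route 6 (92 km), Car 58→Route 1 (141 km), Car 31→Route 2 (53 km), Car 91→Route 3 (50 km) — total 190+92+141+53+50 = 526 km.
Row-greedy (each truck in turn takes its cheapest remaining route) gives 673 km, worse by 147.
No other one-to-one assignment undercuts 526 km.

Min total: 526 km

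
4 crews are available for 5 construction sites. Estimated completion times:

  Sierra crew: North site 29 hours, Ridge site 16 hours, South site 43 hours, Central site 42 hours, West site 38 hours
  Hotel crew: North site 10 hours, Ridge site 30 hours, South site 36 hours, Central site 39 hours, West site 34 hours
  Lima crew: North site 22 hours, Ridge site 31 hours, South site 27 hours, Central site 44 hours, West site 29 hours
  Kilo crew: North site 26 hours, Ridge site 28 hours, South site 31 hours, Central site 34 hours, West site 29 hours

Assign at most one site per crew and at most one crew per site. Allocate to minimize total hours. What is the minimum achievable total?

Minimum total: 82 hours

Treat this as an assignment problem: match each crew to one site.
Optimal: Sierra crew→Ridge site (16 hours), Hotel crew→North site (10 hours), Lima crew→South site (27 hours), Kilo crew→West site (29 hours) — total 16+10+27+29 = 82 hours.
Column-greedy (each site in turn goes to its cheapest remaining crew) gives 87 hours, worse by 5.
Next-best assignment: Sierra crew→Ridge site, Hotel crew→North site, Lima crew→West site, Kilo crew→South site = 86 hours.
Swapping Hotel crew↔Sierra crew (Hotel crew→Ridge site 30 hours, Sierra crew→North site 29 hours) adds 33.
No other one-to-one assignment undercuts 82 hours.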